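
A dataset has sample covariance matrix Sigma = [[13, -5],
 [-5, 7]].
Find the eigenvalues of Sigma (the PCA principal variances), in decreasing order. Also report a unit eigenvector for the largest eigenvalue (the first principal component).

Step 1 — characteristic polynomial of 2×2 Sigma:
  det(Sigma - λI) = λ² - trace · λ + det = 0.
  trace = 13 + 7 = 20, det = 13·7 - (-5)² = 66.
Step 2 — discriminant:
  Δ = trace² - 4·det = 400 - 264 = 136.
Step 3 — eigenvalues:
  λ = (trace ± √Δ)/2 = (20 ± 11.6619)/2,
  λ_1 = 15.831,  λ_2 = 4.169.

Step 4 — unit eigenvector for λ_1: solve (Sigma - λ_1 I)v = 0. First row:
  (13 - 15.831)·v_x + (-5)·v_y = 0, i.e. (-2.831)·v_x + (-5)·v_y = 0,
  so v ∝ (b, λ_1 - a) = (-5, 2.831); multiply by -1 so the first entry is positive: u = (5, -2.831).
  ||u|| = √((5)² + (-2.831)²) = √(33.0143) ≈ 5.7458,
  v_1 = u/||u|| ≈ (0.8702, -0.4927) (||v_1|| = 1).

λ_1 = 15.831,  λ_2 = 4.169;  v_1 ≈ (0.8702, -0.4927)


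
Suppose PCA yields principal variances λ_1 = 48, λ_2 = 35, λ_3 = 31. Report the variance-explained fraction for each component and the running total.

Step 1 — total variance = trace(Sigma) = Σ λ_i = 48 + 35 + 31 = 114.

Step 2 — fraction explained by component i = λ_i / Σ λ:
  PC1: 48/114 = 0.4211
  PC2: 35/114 = 0.307
  PC3: 31/114 = 0.2719

Step 3 — cumulative fraction after k components = (λ_1 + ... + λ_k) / Σ λ:
  k = 1: 48/114 = 0.4211
  k = 2: (48 + 35)/114 = 83/114 = 0.7281
  k = 3: (48 + 35 + 31)/114 = 114/114 = 1

Summary (fraction, with percent):

explained: PC1 0.4211 (42.11%), PC2 0.307 (30.7%), PC3 0.2719 (27.19%);  cumulative: 0.4211, 0.7281, 1


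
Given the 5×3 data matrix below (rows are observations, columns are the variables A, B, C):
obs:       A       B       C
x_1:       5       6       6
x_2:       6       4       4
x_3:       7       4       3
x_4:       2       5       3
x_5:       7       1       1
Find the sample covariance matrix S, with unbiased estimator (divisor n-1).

Step 1 — column means:
  mean(A) = (5 + 6 + 7 + 2 + 7) / 5 = 27/5 = 5.4
  mean(B) = (6 + 4 + 4 + 5 + 1) / 5 = 20/5 = 4
  mean(C) = (6 + 4 + 3 + 3 + 1) / 5 = 17/5 = 3.4

Step 2 — sample covariance S[i,j] = (1/(n-1)) · Σ_k (x_{k,i} - mean_i) · (x_{k,j} - mean_j), with n-1 = 4.
  S[A,A] = ((-0.4)·(-0.4) + (0.6)·(0.6) + (1.6)·(1.6) + (-3.4)·(-3.4) + (1.6)·(1.6)) / 4 = 17.2/4 = 4.3
  S[A,B] = ((-0.4)·(2) + (0.6)·(0) + (1.6)·(0) + (-3.4)·(1) + (1.6)·(-3)) / 4 = -9/4 = -2.25
  S[A,C] = ((-0.4)·(2.6) + (0.6)·(0.6) + (1.6)·(-0.4) + (-3.4)·(-0.4) + (1.6)·(-2.4)) / 4 = -3.8/4 = -0.95
  S[B,B] = ((2)·(2) + (0)·(0) + (0)·(0) + (1)·(1) + (-3)·(-3)) / 4 = 14/4 = 3.5
  S[B,C] = ((2)·(2.6) + (0)·(0.6) + (0)·(-0.4) + (1)·(-0.4) + (-3)·(-2.4)) / 4 = 12/4 = 3
  S[C,C] = ((2.6)·(2.6) + (0.6)·(0.6) + (-0.4)·(-0.4) + (-0.4)·(-0.4) + (-2.4)·(-2.4)) / 4 = 13.2/4 = 3.3

S is symmetric (S[j,i] = S[i,j]). Assembling:

S = [[4.3, -2.25, -0.95],
 [-2.25, 3.5, 3],
 [-0.95, 3, 3.3]]


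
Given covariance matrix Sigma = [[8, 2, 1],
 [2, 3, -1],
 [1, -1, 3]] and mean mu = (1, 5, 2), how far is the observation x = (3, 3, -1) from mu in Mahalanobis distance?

Step 1 — centre the observation: (x - mu) = (2, -2, -3).

Step 2 — invert Sigma (cofactor / det for 3×3, or solve directly):
  Sigma^{-1} = [[0.1778, -0.1556, -0.1111],
 [-0.1556, 0.5111, 0.2222],
 [-0.1111, 0.2222, 0.4444]].

Step 3 — form the quadratic (x - mu)^T · Sigma^{-1} · (x - mu):
  Sigma^{-1} · (x - mu) = (1, -2, -2).
  (x - mu)^T · [Sigma^{-1} · (x - mu)] = (2)·(1) + (-2)·(-2) + (-3)·(-2) = 12.

Step 4 — take square root: d = √(12) ≈ 3.4641.

d(x, mu) = √(12) ≈ 3.4641


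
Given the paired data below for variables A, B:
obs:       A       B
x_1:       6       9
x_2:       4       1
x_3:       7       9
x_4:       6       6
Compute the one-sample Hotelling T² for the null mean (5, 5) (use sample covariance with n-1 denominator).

Step 1 — sample mean vector:
  mean(A) = (6 + 4 + 7 + 6) / 4 = 23/4 = 5.75
  mean(B) = (9 + 1 + 9 + 6) / 4 = 25/4 = 6.25
  x̄ = (5.75, 6.25),  deviation x̄ - mu_0 = (5.75, 6.25) - (5, 5) = (0.75, 1.25).

Step 2 — sample covariance matrix, S[i,j] = (1/(n-1)) · Σ_k (x_{k,i} - mean_i) · (x_{k,j} - mean_j), divisor n-1 = 3:
  S[A,A] = ((0.25)·(0.25) + (-1.75)·(-1.75) + (1.25)·(1.25) + (0.25)·(0.25)) / 3 = 4.75/3 = 1.5833
  S[A,B] = ((0.25)·(2.75) + (-1.75)·(-5.25) + (1.25)·(2.75) + (0.25)·(-0.25)) / 3 = 13.25/3 = 4.4167
  S[B,B] = ((2.75)·(2.75) + (-5.25)·(-5.25) + (2.75)·(2.75) + (-0.25)·(-0.25)) / 3 = 42.75/3 = 14.25
  S = [[1.5833, 4.4167],
 [4.4167, 14.25]].

Step 3 — invert S. det(S) = 1.5833·14.25 - (4.4167)² = 3.0556.
  S^{-1} = (1/det) · [[d, -b], [-b, a]] = [[4.6636, -1.4455],
 [-1.4455, 0.5182]].

Step 4 — quadratic form (x̄ - mu_0)^T · S^{-1} · (x̄ - mu_0):
  S^{-1} · (x̄ - mu_0) = (1.6909, -0.4364),
  (x̄ - mu_0)^T · [...] = (0.75)·(1.6909) + (1.25)·(-0.4364) = 0.7227.

Step 5 — scale by n: T² = 4 · 0.7227 = 2.8909.

T² ≈ 2.8909


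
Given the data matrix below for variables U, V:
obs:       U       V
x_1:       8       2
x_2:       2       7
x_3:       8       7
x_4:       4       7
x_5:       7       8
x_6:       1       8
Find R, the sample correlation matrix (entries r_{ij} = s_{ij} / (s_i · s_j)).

Step 1 — column means:
  mean(U) = (8 + 2 + 8 + 4 + 7 + 1) / 6 = 30/6 = 5
  mean(V) = (2 + 7 + 7 + 7 + 8 + 8) / 6 = 39/6 = 6.5

Step 2 — sample variances and covariances s[i,j] = (1/(n-1)) · Σ_k (x_{k,i} - mean_i) · (x_{k,j} - mean_j), with n-1 = 5:
  s[U,U] = ((3)·(3) + (-3)·(-3) + (3)·(3) + (-1)·(-1) + (2)·(2) + (-4)·(-4)) / 5 = 48/5 = 9.6
  s[U,V] = ((3)·(-4.5) + (-3)·(0.5) + (3)·(0.5) + (-1)·(0.5) + (2)·(1.5) + (-4)·(1.5)) / 5 = -17/5 = -3.4
  s[V,V] = ((-4.5)·(-4.5) + (0.5)·(0.5) + (0.5)·(0.5) + (0.5)·(0.5) + (1.5)·(1.5) + (1.5)·(1.5)) / 5 = 25.5/5 = 5.1
  Sample standard deviations s_i = √(s[i,i]):
  s(U) = √(9.6) = 3.0984
  s(V) = √(5.1) = 2.2583

Step 3 — r_{ij} = s_{ij} / (s_i · s_j):
  r[U,U] = 1 (diagonal).
  r[U,V] = -3.4 / (3.0984 · 2.2583) = -3.4 / 6.9971 = -0.4859
  r[V,V] = 1 (diagonal).

R is symmetric with unit diagonal. Assembling:

R = [[1, -0.4859],
 [-0.4859, 1]]


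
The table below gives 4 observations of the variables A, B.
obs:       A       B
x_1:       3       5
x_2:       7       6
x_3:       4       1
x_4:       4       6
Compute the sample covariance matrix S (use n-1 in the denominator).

Step 1 — column means:
  mean(A) = (3 + 7 + 4 + 4) / 4 = 18/4 = 4.5
  mean(B) = (5 + 6 + 1 + 6) / 4 = 18/4 = 4.5

Step 2 — sample covariance S[i,j] = (1/(n-1)) · Σ_k (x_{k,i} - mean_i) · (x_{k,j} - mean_j), with n-1 = 3.
  S[A,A] = ((-1.5)·(-1.5) + (2.5)·(2.5) + (-0.5)·(-0.5) + (-0.5)·(-0.5)) / 3 = 9/3 = 3
  S[A,B] = ((-1.5)·(0.5) + (2.5)·(1.5) + (-0.5)·(-3.5) + (-0.5)·(1.5)) / 3 = 4/3 = 1.3333
  S[B,B] = ((0.5)·(0.5) + (1.5)·(1.5) + (-3.5)·(-3.5) + (1.5)·(1.5)) / 3 = 17/3 = 5.6667

S is symmetric (S[j,i] = S[i,j]). Assembling:

S = [[3, 1.3333],
 [1.3333, 5.6667]]


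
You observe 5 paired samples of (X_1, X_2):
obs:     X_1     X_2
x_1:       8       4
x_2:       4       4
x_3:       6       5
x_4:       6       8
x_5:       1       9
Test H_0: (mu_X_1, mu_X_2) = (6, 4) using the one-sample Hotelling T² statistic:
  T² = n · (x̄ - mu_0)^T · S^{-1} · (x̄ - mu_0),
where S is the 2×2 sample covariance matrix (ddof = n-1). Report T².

Step 1 — sample mean vector:
  mean(X_1) = (8 + 4 + 6 + 6 + 1) / 5 = 25/5 = 5
  mean(X_2) = (4 + 4 + 5 + 8 + 9) / 5 = 30/5 = 6
  x̄ = (5, 6),  deviation x̄ - mu_0 = (5, 6) - (6, 4) = (-1, 2).

Step 2 — sample covariance matrix, S[i,j] = (1/(n-1)) · Σ_k (x_{k,i} - mean_i) · (x_{k,j} - mean_j), divisor n-1 = 4:
  S[X_1,X_1] = ((3)·(3) + (-1)·(-1) + (1)·(1) + (1)·(1) + (-4)·(-4)) / 4 = 28/4 = 7
  S[X_1,X_2] = ((3)·(-2) + (-1)·(-2) + (1)·(-1) + (1)·(2) + (-4)·(3)) / 4 = -15/4 = -3.75
  S[X_2,X_2] = ((-2)·(-2) + (-2)·(-2) + (-1)·(-1) + (2)·(2) + (3)·(3)) / 4 = 22/4 = 5.5
  S = [[7, -3.75],
 [-3.75, 5.5]].

Step 3 — invert S. det(S) = 7·5.5 - (-3.75)² = 24.4375.
  S^{-1} = (1/det) · [[d, -b], [-b, a]] = [[0.2251, 0.1535],
 [0.1535, 0.2864]].

Step 4 — quadratic form (x̄ - mu_0)^T · S^{-1} · (x̄ - mu_0):
  S^{-1} · (x̄ - mu_0) = (0.0818, 0.4194),
  (x̄ - mu_0)^T · [...] = (-1)·(0.0818) + (2)·(0.4194) = 0.757.

Step 5 — scale by n: T² = 5 · 0.757 = 3.7852.

T² ≈ 3.7852


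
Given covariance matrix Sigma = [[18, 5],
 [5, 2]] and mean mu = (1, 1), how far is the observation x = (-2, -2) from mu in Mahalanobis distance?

Step 1 — centre the observation: (x - mu) = (-3, -3).

Step 2 — invert Sigma. det(Sigma) = 18·2 - (5)² = 11.
  Sigma^{-1} = (1/det) · [[d, -b], [-b, a]] = [[0.1818, -0.4545],
 [-0.4545, 1.6364]].

Step 3 — form the quadratic (x - mu)^T · Sigma^{-1} · (x - mu):
  Sigma^{-1} · (x - mu) = (0.8182, -3.5455).
  (x - mu)^T · [Sigma^{-1} · (x - mu)] = (-3)·(0.8182) + (-3)·(-3.5455) = 8.1818.

Step 4 — take square root: d = √(8.1818) ≈ 2.8604.

d(x, mu) = √(8.1818) ≈ 2.8604


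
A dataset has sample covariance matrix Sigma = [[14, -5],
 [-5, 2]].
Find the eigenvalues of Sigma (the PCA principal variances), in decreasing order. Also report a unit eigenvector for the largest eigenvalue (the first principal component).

Step 1 — characteristic polynomial of 2×2 Sigma:
  det(Sigma - λI) = λ² - trace · λ + det = 0.
  trace = 14 + 2 = 16, det = 14·2 - (-5)² = 3.
Step 2 — discriminant:
  Δ = trace² - 4·det = 256 - 12 = 244.
Step 3 — eigenvalues:
  λ = (trace ± √Δ)/2 = (16 ± 15.6205)/2,
  λ_1 = 15.8102,  λ_2 = 0.1898.

Step 4 — unit eigenvector for λ_1: solve (Sigma - λ_1 I)v = 0. First row:
  (14 - 15.8102)·v_x + (-5)·v_y = 0, i.e. (-1.8102)·v_x + (-5)·v_y = 0,
  so v ∝ (b, λ_1 - a) = (-5, 1.8102); multiply by -1 so the first entry is positive: u = (5, -1.8102).
  ||u|| = √((5)² + (-1.8102)²) = √(28.277) ≈ 5.3176,
  v_1 = u/||u|| ≈ (0.9403, -0.3404) (||v_1|| = 1).

λ_1 = 15.8102,  λ_2 = 0.1898;  v_1 ≈ (0.9403, -0.3404)


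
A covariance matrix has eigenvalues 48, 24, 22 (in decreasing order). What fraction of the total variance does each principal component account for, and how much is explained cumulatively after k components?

Step 1 — total variance = trace(Sigma) = Σ λ_i = 48 + 24 + 22 = 94.

Step 2 — fraction explained by component i = λ_i / Σ λ:
  PC1: 48/94 = 0.5106
  PC2: 24/94 = 0.2553
  PC3: 22/94 = 0.234

Step 3 — cumulative fraction after k components = (λ_1 + ... + λ_k) / Σ λ:
  k = 1: 48/94 = 0.5106
  k = 2: (48 + 24)/94 = 72/94 = 0.766
  k = 3: (48 + 24 + 22)/94 = 94/94 = 1

Summary (fraction, with percent):

explained: PC1 0.5106 (51.06%), PC2 0.2553 (25.53%), PC3 0.234 (23.4%);  cumulative: 0.5106, 0.766, 1


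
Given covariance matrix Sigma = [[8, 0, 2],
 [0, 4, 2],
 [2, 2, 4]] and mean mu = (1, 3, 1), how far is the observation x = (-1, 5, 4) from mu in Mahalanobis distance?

Step 1 — centre the observation: (x - mu) = (-2, 2, 3).

Step 2 — invert Sigma (cofactor / det for 3×3, or solve directly):
  Sigma^{-1} = [[0.15, 0.05, -0.1],
 [0.05, 0.35, -0.2],
 [-0.1, -0.2, 0.4]].

Step 3 — form the quadratic (x - mu)^T · Sigma^{-1} · (x - mu):
  Sigma^{-1} · (x - mu) = (-0.5, 0, 1).
  (x - mu)^T · [Sigma^{-1} · (x - mu)] = (-2)·(-0.5) + (2)·(0) + (3)·(1) = 4.

Step 4 — take square root: d = √(4) ≈ 2.

d(x, mu) = √(4) ≈ 2


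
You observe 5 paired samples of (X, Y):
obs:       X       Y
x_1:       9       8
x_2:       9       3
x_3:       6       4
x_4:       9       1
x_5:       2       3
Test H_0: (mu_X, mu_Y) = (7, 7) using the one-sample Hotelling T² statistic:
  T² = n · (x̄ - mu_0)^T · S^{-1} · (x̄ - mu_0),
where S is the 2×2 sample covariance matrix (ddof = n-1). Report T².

Step 1 — sample mean vector:
  mean(X) = (9 + 9 + 6 + 9 + 2) / 5 = 35/5 = 7
  mean(Y) = (8 + 3 + 4 + 1 + 3) / 5 = 19/5 = 3.8
  x̄ = (7, 3.8),  deviation x̄ - mu_0 = (7, 3.8) - (7, 7) = (0, -3.2).

Step 2 — sample covariance matrix, S[i,j] = (1/(n-1)) · Σ_k (x_{k,i} - mean_i) · (x_{k,j} - mean_j), divisor n-1 = 4:
  S[X,X] = ((2)·(2) + (2)·(2) + (-1)·(-1) + (2)·(2) + (-5)·(-5)) / 4 = 38/4 = 9.5
  S[X,Y] = ((2)·(4.2) + (2)·(-0.8) + (-1)·(0.2) + (2)·(-2.8) + (-5)·(-0.8)) / 4 = 5/4 = 1.25
  S[Y,Y] = ((4.2)·(4.2) + (-0.8)·(-0.8) + (0.2)·(0.2) + (-2.8)·(-2.8) + (-0.8)·(-0.8)) / 4 = 26.8/4 = 6.7
  S = [[9.5, 1.25],
 [1.25, 6.7]].

Step 3 — invert S. det(S) = 9.5·6.7 - (1.25)² = 62.0875.
  S^{-1} = (1/det) · [[d, -b], [-b, a]] = [[0.1079, -0.0201],
 [-0.0201, 0.153]].

Step 4 — quadratic form (x̄ - mu_0)^T · S^{-1} · (x̄ - mu_0):
  S^{-1} · (x̄ - mu_0) = (0.0644, -0.4896),
  (x̄ - mu_0)^T · [...] = (0)·(0.0644) + (-3.2)·(-0.4896) = 1.5668.

Step 5 — scale by n: T² = 5 · 1.5668 = 7.8341.

T² ≈ 7.8341


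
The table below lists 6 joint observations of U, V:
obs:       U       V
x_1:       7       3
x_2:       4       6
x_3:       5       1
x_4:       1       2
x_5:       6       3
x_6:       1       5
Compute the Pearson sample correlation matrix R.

Step 1 — column means:
  mean(U) = (7 + 4 + 5 + 1 + 6 + 1) / 6 = 24/6 = 4
  mean(V) = (3 + 6 + 1 + 2 + 3 + 5) / 6 = 20/6 = 3.3333

Step 2 — sample variances and covariances s[i,j] = (1/(n-1)) · Σ_k (x_{k,i} - mean_i) · (x_{k,j} - mean_j), with n-1 = 5:
  s[U,U] = ((3)·(3) + (0)·(0) + (1)·(1) + (-3)·(-3) + (2)·(2) + (-3)·(-3)) / 5 = 32/5 = 6.4
  s[U,V] = ((3)·(-0.3333) + (0)·(2.6667) + (1)·(-2.3333) + (-3)·(-1.3333) + (2)·(-0.3333) + (-3)·(1.6667)) / 5 = -5/5 = -1
  s[V,V] = ((-0.3333)·(-0.3333) + (2.6667)·(2.6667) + (-2.3333)·(-2.3333) + (-1.3333)·(-1.3333) + (-0.3333)·(-0.3333) + (1.6667)·(1.6667)) / 5 = 17.3333/5 = 3.4667
  Sample standard deviations s_i = √(s[i,i]):
  s(U) = √(6.4) = 2.5298
  s(V) = √(3.4667) = 1.8619

Step 3 — r_{ij} = s_{ij} / (s_i · s_j):
  r[U,U] = 1 (diagonal).
  r[U,V] = -1 / (2.5298 · 1.8619) = -1 / 4.7103 = -0.2123
  r[V,V] = 1 (diagonal).

R is symmetric with unit diagonal. Assembling:

R = [[1, -0.2123],
 [-0.2123, 1]]


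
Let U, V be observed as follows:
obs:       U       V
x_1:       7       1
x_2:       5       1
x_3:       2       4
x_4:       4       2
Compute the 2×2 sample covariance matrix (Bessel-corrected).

Step 1 — column means:
  mean(U) = (7 + 5 + 2 + 4) / 4 = 18/4 = 4.5
  mean(V) = (1 + 1 + 4 + 2) / 4 = 8/4 = 2

Step 2 — sample covariance S[i,j] = (1/(n-1)) · Σ_k (x_{k,i} - mean_i) · (x_{k,j} - mean_j), with n-1 = 3.
  S[U,U] = ((2.5)·(2.5) + (0.5)·(0.5) + (-2.5)·(-2.5) + (-0.5)·(-0.5)) / 3 = 13/3 = 4.3333
  S[U,V] = ((2.5)·(-1) + (0.5)·(-1) + (-2.5)·(2) + (-0.5)·(0)) / 3 = -8/3 = -2.6667
  S[V,V] = ((-1)·(-1) + (-1)·(-1) + (2)·(2) + (0)·(0)) / 3 = 6/3 = 2

S is symmetric (S[j,i] = S[i,j]). Assembling:

S = [[4.3333, -2.6667],
 [-2.6667, 2]]


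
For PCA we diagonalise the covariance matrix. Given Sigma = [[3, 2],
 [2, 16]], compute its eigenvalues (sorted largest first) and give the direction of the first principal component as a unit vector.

Step 1 — characteristic polynomial of 2×2 Sigma:
  det(Sigma - λI) = λ² - trace · λ + det = 0.
  trace = 3 + 16 = 19, det = 3·16 - (2)² = 44.
Step 2 — discriminant:
  Δ = trace² - 4·det = 361 - 176 = 185.
Step 3 — eigenvalues:
  λ = (trace ± √Δ)/2 = (19 ± 13.6015)/2,
  λ_1 = 16.3007,  λ_2 = 2.6993.

Step 4 — unit eigenvector for λ_1: solve (Sigma - λ_1 I)v = 0. First row:
  (3 - 16.3007)·v_x + (2)·v_y = 0, i.e. (-13.3007)·v_x + (2)·v_y = 0,
  so v ∝ (b, λ_1 - a) = (2, 13.3007) = u.
  ||u|| = √((2)² + (13.3007)²) = √(180.9096) ≈ 13.4503,
  v_1 = u/||u|| ≈ (0.1487, 0.9889) (||v_1|| = 1).

λ_1 = 16.3007,  λ_2 = 2.6993;  v_1 ≈ (0.1487, 0.9889)


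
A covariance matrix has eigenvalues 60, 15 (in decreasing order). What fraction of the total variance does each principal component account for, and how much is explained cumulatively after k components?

Step 1 — total variance = trace(Sigma) = Σ λ_i = 60 + 15 = 75.

Step 2 — fraction explained by component i = λ_i / Σ λ:
  PC1: 60/75 = 0.8
  PC2: 15/75 = 0.2

Step 3 — cumulative fraction after k components = (λ_1 + ... + λ_k) / Σ λ:
  k = 1: 60/75 = 0.8
  k = 2: (60 + 15)/75 = 75/75 = 1

Summary (fraction, with percent):

explained: PC1 0.8 (80%), PC2 0.2 (20%);  cumulative: 0.8, 1


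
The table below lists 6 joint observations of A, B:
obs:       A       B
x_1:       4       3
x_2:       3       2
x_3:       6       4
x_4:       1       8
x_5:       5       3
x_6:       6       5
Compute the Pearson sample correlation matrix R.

Step 1 — column means:
  mean(A) = (4 + 3 + 6 + 1 + 5 + 6) / 6 = 25/6 = 4.1667
  mean(B) = (3 + 2 + 4 + 8 + 3 + 5) / 6 = 25/6 = 4.1667

Step 2 — sample variances and covariances s[i,j] = (1/(n-1)) · Σ_k (x_{k,i} - mean_i) · (x_{k,j} - mean_j), with n-1 = 5:
  s[A,A] = ((-0.1667)·(-0.1667) + (-1.1667)·(-1.1667) + (1.8333)·(1.8333) + (-3.1667)·(-3.1667) + (0.8333)·(0.8333) + (1.8333)·(1.8333)) / 5 = 18.8333/5 = 3.7667
  s[A,B] = ((-0.1667)·(-1.1667) + (-1.1667)·(-2.1667) + (1.8333)·(-0.1667) + (-3.1667)·(3.8333) + (0.8333)·(-1.1667) + (1.8333)·(0.8333)) / 5 = -9.1667/5 = -1.8333
  s[B,B] = ((-1.1667)·(-1.1667) + (-2.1667)·(-2.1667) + (-0.1667)·(-0.1667) + (3.8333)·(3.8333) + (-1.1667)·(-1.1667) + (0.8333)·(0.8333)) / 5 = 22.8333/5 = 4.5667
  Sample standard deviations s_i = √(s[i,i]):
  s(A) = √(3.7667) = 1.9408
  s(B) = √(4.5667) = 2.137

Step 3 — r_{ij} = s_{ij} / (s_i · s_j):
  r[A,A] = 1 (diagonal).
  r[A,B] = -1.8333 / (1.9408 · 2.137) = -1.8333 / 4.1474 = -0.442
  r[B,B] = 1 (diagonal).

R is symmetric with unit diagonal. Assembling:

R = [[1, -0.442],
 [-0.442, 1]]


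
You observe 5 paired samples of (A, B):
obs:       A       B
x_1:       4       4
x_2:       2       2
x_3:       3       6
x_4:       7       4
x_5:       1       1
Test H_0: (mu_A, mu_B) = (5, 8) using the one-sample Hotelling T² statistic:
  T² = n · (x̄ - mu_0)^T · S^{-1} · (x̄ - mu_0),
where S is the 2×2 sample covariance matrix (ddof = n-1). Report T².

Step 1 — sample mean vector:
  mean(A) = (4 + 2 + 3 + 7 + 1) / 5 = 17/5 = 3.4
  mean(B) = (4 + 2 + 6 + 4 + 1) / 5 = 17/5 = 3.4
  x̄ = (3.4, 3.4),  deviation x̄ - mu_0 = (3.4, 3.4) - (5, 8) = (-1.6, -4.6).

Step 2 — sample covariance matrix, S[i,j] = (1/(n-1)) · Σ_k (x_{k,i} - mean_i) · (x_{k,j} - mean_j), divisor n-1 = 4:
  S[A,A] = ((0.6)·(0.6) + (-1.4)·(-1.4) + (-0.4)·(-0.4) + (3.6)·(3.6) + (-2.4)·(-2.4)) / 4 = 21.2/4 = 5.3
  S[A,B] = ((0.6)·(0.6) + (-1.4)·(-1.4) + (-0.4)·(2.6) + (3.6)·(0.6) + (-2.4)·(-2.4)) / 4 = 9.2/4 = 2.3
  S[B,B] = ((0.6)·(0.6) + (-1.4)·(-1.4) + (2.6)·(2.6) + (0.6)·(0.6) + (-2.4)·(-2.4)) / 4 = 15.2/4 = 3.8
  S = [[5.3, 2.3],
 [2.3, 3.8]].

Step 3 — invert S. det(S) = 5.3·3.8 - (2.3)² = 14.85.
  S^{-1} = (1/det) · [[d, -b], [-b, a]] = [[0.2559, -0.1549],
 [-0.1549, 0.3569]].

Step 4 — quadratic form (x̄ - mu_0)^T · S^{-1} · (x̄ - mu_0):
  S^{-1} · (x̄ - mu_0) = (0.303, -1.3939),
  (x̄ - mu_0)^T · [...] = (-1.6)·(0.303) + (-4.6)·(-1.3939) = 5.9273.

Step 5 — scale by n: T² = 5 · 5.9273 = 29.6364.

T² ≈ 29.6364


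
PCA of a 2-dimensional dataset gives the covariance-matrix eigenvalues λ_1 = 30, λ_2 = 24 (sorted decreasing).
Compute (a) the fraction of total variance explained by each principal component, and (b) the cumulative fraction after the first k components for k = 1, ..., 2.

Step 1 — total variance = trace(Sigma) = Σ λ_i = 30 + 24 = 54.

Step 2 — fraction explained by component i = λ_i / Σ λ:
  PC1: 30/54 = 0.5556
  PC2: 24/54 = 0.4444

Step 3 — cumulative fraction after k components = (λ_1 + ... + λ_k) / Σ λ:
  k = 1: 30/54 = 0.5556
  k = 2: (30 + 24)/54 = 54/54 = 1

Summary (fraction, with percent):

explained: PC1 0.5556 (55.56%), PC2 0.4444 (44.44%);  cumulative: 0.5556, 1


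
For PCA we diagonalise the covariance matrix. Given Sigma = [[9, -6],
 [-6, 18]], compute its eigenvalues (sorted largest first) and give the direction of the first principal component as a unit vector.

Step 1 — characteristic polynomial of 2×2 Sigma:
  det(Sigma - λI) = λ² - trace · λ + det = 0.
  trace = 9 + 18 = 27, det = 9·18 - (-6)² = 126.
Step 2 — discriminant:
  Δ = trace² - 4·det = 729 - 504 = 225.
Step 3 — eigenvalues:
  λ = (trace ± √Δ)/2 = (27 ± 15)/2,
  λ_1 = 21,  λ_2 = 6.

Step 4 — unit eigenvector for λ_1: solve (Sigma - λ_1 I)v = 0. First row:
  (9 - 21)·v_x + (-6)·v_y = 0, i.e. (-12)·v_x + (-6)·v_y = 0,
  so v ∝ (b, λ_1 - a) = (-6, 12); multiply by -1 so the first entry is positive: u = (6, -12).
  ||u|| = √((6)² + (-12)²) = √(180) ≈ 13.4164,
  v_1 = u/||u|| ≈ (0.4472, -0.8944) (||v_1|| = 1).

λ_1 = 21,  λ_2 = 6;  v_1 ≈ (0.4472, -0.8944)


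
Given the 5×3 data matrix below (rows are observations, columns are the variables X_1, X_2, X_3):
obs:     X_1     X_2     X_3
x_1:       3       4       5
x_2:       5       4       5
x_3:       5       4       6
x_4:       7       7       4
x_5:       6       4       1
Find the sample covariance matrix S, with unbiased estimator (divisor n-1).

Step 1 — column means:
  mean(X_1) = (3 + 5 + 5 + 7 + 6) / 5 = 26/5 = 5.2
  mean(X_2) = (4 + 4 + 4 + 7 + 4) / 5 = 23/5 = 4.6
  mean(X_3) = (5 + 5 + 6 + 4 + 1) / 5 = 21/5 = 4.2

Step 2 — sample covariance S[i,j] = (1/(n-1)) · Σ_k (x_{k,i} - mean_i) · (x_{k,j} - mean_j), with n-1 = 4.
  S[X_1,X_1] = ((-2.2)·(-2.2) + (-0.2)·(-0.2) + (-0.2)·(-0.2) + (1.8)·(1.8) + (0.8)·(0.8)) / 4 = 8.8/4 = 2.2
  S[X_1,X_2] = ((-2.2)·(-0.6) + (-0.2)·(-0.6) + (-0.2)·(-0.6) + (1.8)·(2.4) + (0.8)·(-0.6)) / 4 = 5.4/4 = 1.35
  S[X_1,X_3] = ((-2.2)·(0.8) + (-0.2)·(0.8) + (-0.2)·(1.8) + (1.8)·(-0.2) + (0.8)·(-3.2)) / 4 = -5.2/4 = -1.3
  S[X_2,X_2] = ((-0.6)·(-0.6) + (-0.6)·(-0.6) + (-0.6)·(-0.6) + (2.4)·(2.4) + (-0.6)·(-0.6)) / 4 = 7.2/4 = 1.8
  S[X_2,X_3] = ((-0.6)·(0.8) + (-0.6)·(0.8) + (-0.6)·(1.8) + (2.4)·(-0.2) + (-0.6)·(-3.2)) / 4 = -0.6/4 = -0.15
  S[X_3,X_3] = ((0.8)·(0.8) + (0.8)·(0.8) + (1.8)·(1.8) + (-0.2)·(-0.2) + (-3.2)·(-3.2)) / 4 = 14.8/4 = 3.7

S is symmetric (S[j,i] = S[i,j]). Assembling:

S = [[2.2, 1.35, -1.3],
 [1.35, 1.8, -0.15],
 [-1.3, -0.15, 3.7]]


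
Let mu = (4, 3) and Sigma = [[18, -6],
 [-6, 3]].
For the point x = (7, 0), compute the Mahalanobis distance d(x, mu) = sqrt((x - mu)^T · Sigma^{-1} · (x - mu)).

Step 1 — centre the observation: (x - mu) = (3, -3).

Step 2 — invert Sigma. det(Sigma) = 18·3 - (-6)² = 18.
  Sigma^{-1} = (1/det) · [[d, -b], [-b, a]] = [[0.1667, 0.3333],
 [0.3333, 1]].

Step 3 — form the quadratic (x - mu)^T · Sigma^{-1} · (x - mu):
  Sigma^{-1} · (x - mu) = (-0.5, -2).
  (x - mu)^T · [Sigma^{-1} · (x - mu)] = (3)·(-0.5) + (-3)·(-2) = 4.5.

Step 4 — take square root: d = √(4.5) ≈ 2.1213.

d(x, mu) = √(4.5) ≈ 2.1213


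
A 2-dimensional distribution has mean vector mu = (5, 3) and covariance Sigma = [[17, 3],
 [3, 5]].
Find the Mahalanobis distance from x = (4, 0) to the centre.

Step 1 — centre the observation: (x - mu) = (-1, -3).

Step 2 — invert Sigma. det(Sigma) = 17·5 - (3)² = 76.
  Sigma^{-1} = (1/det) · [[d, -b], [-b, a]] = [[0.0658, -0.0395],
 [-0.0395, 0.2237]].

Step 3 — form the quadratic (x - mu)^T · Sigma^{-1} · (x - mu):
  Sigma^{-1} · (x - mu) = (0.0526, -0.6316).
  (x - mu)^T · [Sigma^{-1} · (x - mu)] = (-1)·(0.0526) + (-3)·(-0.6316) = 1.8421.

Step 4 — take square root: d = √(1.8421) ≈ 1.3572.

d(x, mu) = √(1.8421) ≈ 1.3572


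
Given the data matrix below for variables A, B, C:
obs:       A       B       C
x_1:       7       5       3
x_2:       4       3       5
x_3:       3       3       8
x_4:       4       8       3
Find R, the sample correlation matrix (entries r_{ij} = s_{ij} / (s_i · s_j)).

Step 1 — column means:
  mean(A) = (7 + 4 + 3 + 4) / 4 = 18/4 = 4.5
  mean(B) = (5 + 3 + 3 + 8) / 4 = 19/4 = 4.75
  mean(C) = (3 + 5 + 8 + 3) / 4 = 19/4 = 4.75

Step 2 — sample variances and covariances s[i,j] = (1/(n-1)) · Σ_k (x_{k,i} - mean_i) · (x_{k,j} - mean_j), with n-1 = 3:
  s[A,A] = ((2.5)·(2.5) + (-0.5)·(-0.5) + (-1.5)·(-1.5) + (-0.5)·(-0.5)) / 3 = 9/3 = 3
  s[A,B] = ((2.5)·(0.25) + (-0.5)·(-1.75) + (-1.5)·(-1.75) + (-0.5)·(3.25)) / 3 = 2.5/3 = 0.8333
  s[A,C] = ((2.5)·(-1.75) + (-0.5)·(0.25) + (-1.5)·(3.25) + (-0.5)·(-1.75)) / 3 = -8.5/3 = -2.8333
  s[B,B] = ((0.25)·(0.25) + (-1.75)·(-1.75) + (-1.75)·(-1.75) + (3.25)·(3.25)) / 3 = 16.75/3 = 5.5833
  s[B,C] = ((0.25)·(-1.75) + (-1.75)·(0.25) + (-1.75)·(3.25) + (3.25)·(-1.75)) / 3 = -12.25/3 = -4.0833
  s[C,C] = ((-1.75)·(-1.75) + (0.25)·(0.25) + (3.25)·(3.25) + (-1.75)·(-1.75)) / 3 = 16.75/3 = 5.5833
  Sample standard deviations s_i = √(s[i,i]):
  s(A) = √(3) = 1.7321
  s(B) = √(5.5833) = 2.3629
  s(C) = √(5.5833) = 2.3629

Step 3 — r_{ij} = s_{ij} / (s_i · s_j):
  r[A,A] = 1 (diagonal).
  r[A,B] = 0.8333 / (1.7321 · 2.3629) = 0.8333 / 4.0927 = 0.2036
  r[A,C] = -2.8333 / (1.7321 · 2.3629) = -2.8333 / 4.0927 = -0.6923
  r[B,B] = 1 (diagonal).
  r[B,C] = -4.0833 / (2.3629 · 2.3629) = -4.0833 / 5.5833 = -0.7313
  r[C,C] = 1 (diagonal).

R is symmetric with unit diagonal. Assembling:

R = [[1, 0.2036, -0.6923],
 [0.2036, 1, -0.7313],
 [-0.6923, -0.7313, 1]]


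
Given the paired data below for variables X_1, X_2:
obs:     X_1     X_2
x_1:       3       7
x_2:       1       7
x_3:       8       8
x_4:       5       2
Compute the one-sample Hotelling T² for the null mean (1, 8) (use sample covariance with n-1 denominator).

Step 1 — sample mean vector:
  mean(X_1) = (3 + 1 + 8 + 5) / 4 = 17/4 = 4.25
  mean(X_2) = (7 + 7 + 8 + 2) / 4 = 24/4 = 6
  x̄ = (4.25, 6),  deviation x̄ - mu_0 = (4.25, 6) - (1, 8) = (3.25, -2).

Step 2 — sample covariance matrix, S[i,j] = (1/(n-1)) · Σ_k (x_{k,i} - mean_i) · (x_{k,j} - mean_j), divisor n-1 = 3:
  S[X_1,X_1] = ((-1.25)·(-1.25) + (-3.25)·(-3.25) + (3.75)·(3.75) + (0.75)·(0.75)) / 3 = 26.75/3 = 8.9167
  S[X_1,X_2] = ((-1.25)·(1) + (-3.25)·(1) + (3.75)·(2) + (0.75)·(-4)) / 3 = 0/3 = 0
  S[X_2,X_2] = ((1)·(1) + (1)·(1) + (2)·(2) + (-4)·(-4)) / 3 = 22/3 = 7.3333
  S = [[8.9167, 0],
 [0, 7.3333]].

Step 3 — invert S. det(S) = 8.9167·7.3333 - (0)² = 65.3889.
  S^{-1} = (1/det) · [[d, -b], [-b, a]] = [[0.1121, 0],
 [0, 0.1364]].

Step 4 — quadratic form (x̄ - mu_0)^T · S^{-1} · (x̄ - mu_0):
  S^{-1} · (x̄ - mu_0) = (0.3645, -0.2727),
  (x̄ - mu_0)^T · [...] = (3.25)·(0.3645) + (-2)·(-0.2727) = 1.73.

Step 5 — scale by n: T² = 4 · 1.73 = 6.9201.

T² ≈ 6.9201


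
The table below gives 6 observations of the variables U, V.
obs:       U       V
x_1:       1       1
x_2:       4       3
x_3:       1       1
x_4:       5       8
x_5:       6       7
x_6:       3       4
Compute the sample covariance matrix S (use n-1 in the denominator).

Step 1 — column means:
  mean(U) = (1 + 4 + 1 + 5 + 6 + 3) / 6 = 20/6 = 3.3333
  mean(V) = (1 + 3 + 1 + 8 + 7 + 4) / 6 = 24/6 = 4

Step 2 — sample covariance S[i,j] = (1/(n-1)) · Σ_k (x_{k,i} - mean_i) · (x_{k,j} - mean_j), with n-1 = 5.
  S[U,U] = ((-2.3333)·(-2.3333) + (0.6667)·(0.6667) + (-2.3333)·(-2.3333) + (1.6667)·(1.6667) + (2.6667)·(2.6667) + (-0.3333)·(-0.3333)) / 5 = 21.3333/5 = 4.2667
  S[U,V] = ((-2.3333)·(-3) + (0.6667)·(-1) + (-2.3333)·(-3) + (1.6667)·(4) + (2.6667)·(3) + (-0.3333)·(0)) / 5 = 28/5 = 5.6
  S[V,V] = ((-3)·(-3) + (-1)·(-1) + (-3)·(-3) + (4)·(4) + (3)·(3) + (0)·(0)) / 5 = 44/5 = 8.8

S is symmetric (S[j,i] = S[i,j]). Assembling:

S = [[4.2667, 5.6],
 [5.6, 8.8]]


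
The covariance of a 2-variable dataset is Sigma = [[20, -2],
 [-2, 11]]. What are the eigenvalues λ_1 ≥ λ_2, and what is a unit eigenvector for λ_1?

Step 1 — characteristic polynomial of 2×2 Sigma:
  det(Sigma - λI) = λ² - trace · λ + det = 0.
  trace = 20 + 11 = 31, det = 20·11 - (-2)² = 216.
Step 2 — discriminant:
  Δ = trace² - 4·det = 961 - 864 = 97.
Step 3 — eigenvalues:
  λ = (trace ± √Δ)/2 = (31 ± 9.8489)/2,
  λ_1 = 20.4244,  λ_2 = 10.5756.

Step 4 — unit eigenvector for λ_1: solve (Sigma - λ_1 I)v = 0. First row:
  (20 - 20.4244)·v_x + (-2)·v_y = 0, i.e. (-0.4244)·v_x + (-2)·v_y = 0,
  so v ∝ (b, λ_1 - a) = (-2, 0.4244); multiply by -1 so the first entry is positive: u = (2, -0.4244).
  ||u|| = √((2)² + (-0.4244)²) = √(4.1801) ≈ 2.0445,
  v_1 = u/||u|| ≈ (0.9782, -0.2076) (||v_1|| = 1).

λ_1 = 20.4244,  λ_2 = 10.5756;  v_1 ≈ (0.9782, -0.2076)


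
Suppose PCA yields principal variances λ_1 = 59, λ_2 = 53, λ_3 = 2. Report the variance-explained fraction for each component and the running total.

Step 1 — total variance = trace(Sigma) = Σ λ_i = 59 + 53 + 2 = 114.

Step 2 — fraction explained by component i = λ_i / Σ λ:
  PC1: 59/114 = 0.5175
  PC2: 53/114 = 0.4649
  PC3: 2/114 = 0.0175

Step 3 — cumulative fraction after k components = (λ_1 + ... + λ_k) / Σ λ:
  k = 1: 59/114 = 0.5175
  k = 2: (59 + 53)/114 = 112/114 = 0.9825
  k = 3: (59 + 53 + 2)/114 = 114/114 = 1

Summary (fraction, with percent):

explained: PC1 0.5175 (51.75%), PC2 0.4649 (46.49%), PC3 0.0175 (1.75%);  cumulative: 0.5175, 0.9825, 1


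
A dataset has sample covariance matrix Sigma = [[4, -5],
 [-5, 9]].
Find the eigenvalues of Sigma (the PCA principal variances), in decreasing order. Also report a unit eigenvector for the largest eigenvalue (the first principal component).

Step 1 — characteristic polynomial of 2×2 Sigma:
  det(Sigma - λI) = λ² - trace · λ + det = 0.
  trace = 4 + 9 = 13, det = 4·9 - (-5)² = 11.
Step 2 — discriminant:
  Δ = trace² - 4·det = 169 - 44 = 125.
Step 3 — eigenvalues:
  λ = (trace ± √Δ)/2 = (13 ± 11.1803)/2,
  λ_1 = 12.0902,  λ_2 = 0.9098.

Step 4 — unit eigenvector for λ_1: solve (Sigma - λ_1 I)v = 0. First row:
  (4 - 12.0902)·v_x + (-5)·v_y = 0, i.e. (-8.0902)·v_x + (-5)·v_y = 0,
  so v ∝ (b, λ_1 - a) = (-5, 8.0902); multiply by -1 so the first entry is positive: u = (5, -8.0902).
  ||u|| = √((5)² + (-8.0902)²) = √(90.4508) ≈ 9.5106,
  v_1 = u/||u|| ≈ (0.5257, -0.8507) (||v_1|| = 1).

λ_1 = 12.0902,  λ_2 = 0.9098;  v_1 ≈ (0.5257, -0.8507)


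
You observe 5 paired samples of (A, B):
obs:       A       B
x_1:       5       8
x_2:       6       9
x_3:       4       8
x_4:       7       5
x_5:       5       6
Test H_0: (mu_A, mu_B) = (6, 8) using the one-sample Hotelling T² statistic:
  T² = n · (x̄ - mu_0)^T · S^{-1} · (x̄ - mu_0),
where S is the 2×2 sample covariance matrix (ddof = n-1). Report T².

Step 1 — sample mean vector:
  mean(A) = (5 + 6 + 4 + 7 + 5) / 5 = 27/5 = 5.4
  mean(B) = (8 + 9 + 8 + 5 + 6) / 5 = 36/5 = 7.2
  x̄ = (5.4, 7.2),  deviation x̄ - mu_0 = (5.4, 7.2) - (6, 8) = (-0.6, -0.8).

Step 2 — sample covariance matrix, S[i,j] = (1/(n-1)) · Σ_k (x_{k,i} - mean_i) · (x_{k,j} - mean_j), divisor n-1 = 4:
  S[A,A] = ((-0.4)·(-0.4) + (0.6)·(0.6) + (-1.4)·(-1.4) + (1.6)·(1.6) + (-0.4)·(-0.4)) / 4 = 5.2/4 = 1.3
  S[A,B] = ((-0.4)·(0.8) + (0.6)·(1.8) + (-1.4)·(0.8) + (1.6)·(-2.2) + (-0.4)·(-1.2)) / 4 = -3.4/4 = -0.85
  S[B,B] = ((0.8)·(0.8) + (1.8)·(1.8) + (0.8)·(0.8) + (-2.2)·(-2.2) + (-1.2)·(-1.2)) / 4 = 10.8/4 = 2.7
  S = [[1.3, -0.85],
 [-0.85, 2.7]].

Step 3 — invert S. det(S) = 1.3·2.7 - (-0.85)² = 2.7875.
  S^{-1} = (1/det) · [[d, -b], [-b, a]] = [[0.9686, 0.3049],
 [0.3049, 0.4664]].

Step 4 — quadratic form (x̄ - mu_0)^T · S^{-1} · (x̄ - mu_0):
  S^{-1} · (x̄ - mu_0) = (-0.8251, -0.5561),
  (x̄ - mu_0)^T · [...] = (-0.6)·(-0.8251) + (-0.8)·(-0.5561) = 0.9399.

Step 5 — scale by n: T² = 5 · 0.9399 = 4.6996.

T² ≈ 4.6996


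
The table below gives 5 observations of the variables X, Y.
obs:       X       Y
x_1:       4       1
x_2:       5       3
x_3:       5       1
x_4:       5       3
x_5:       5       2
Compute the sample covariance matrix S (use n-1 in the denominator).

Step 1 — column means:
  mean(X) = (4 + 5 + 5 + 5 + 5) / 5 = 24/5 = 4.8
  mean(Y) = (1 + 3 + 1 + 3 + 2) / 5 = 10/5 = 2

Step 2 — sample covariance S[i,j] = (1/(n-1)) · Σ_k (x_{k,i} - mean_i) · (x_{k,j} - mean_j), with n-1 = 4.
  S[X,X] = ((-0.8)·(-0.8) + (0.2)·(0.2) + (0.2)·(0.2) + (0.2)·(0.2) + (0.2)·(0.2)) / 4 = 0.8/4 = 0.2
  S[X,Y] = ((-0.8)·(-1) + (0.2)·(1) + (0.2)·(-1) + (0.2)·(1) + (0.2)·(0)) / 4 = 1/4 = 0.25
  S[Y,Y] = ((-1)·(-1) + (1)·(1) + (-1)·(-1) + (1)·(1) + (0)·(0)) / 4 = 4/4 = 1

S is symmetric (S[j,i] = S[i,j]). Assembling:

S = [[0.2, 0.25],
 [0.25, 1]]


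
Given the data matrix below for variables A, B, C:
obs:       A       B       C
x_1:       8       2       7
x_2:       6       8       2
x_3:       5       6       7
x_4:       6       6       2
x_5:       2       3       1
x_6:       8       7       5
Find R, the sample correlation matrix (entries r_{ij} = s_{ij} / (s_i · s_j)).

Step 1 — column means:
  mean(A) = (8 + 6 + 5 + 6 + 2 + 8) / 6 = 35/6 = 5.8333
  mean(B) = (2 + 8 + 6 + 6 + 3 + 7) / 6 = 32/6 = 5.3333
  mean(C) = (7 + 2 + 7 + 2 + 1 + 5) / 6 = 24/6 = 4

Step 2 — sample variances and covariances s[i,j] = (1/(n-1)) · Σ_k (x_{k,i} - mean_i) · (x_{k,j} - mean_j), with n-1 = 5:
  s[A,A] = ((2.1667)·(2.1667) + (0.1667)·(0.1667) + (-0.8333)·(-0.8333) + (0.1667)·(0.1667) + (-3.8333)·(-3.8333) + (2.1667)·(2.1667)) / 5 = 24.8333/5 = 4.9667
  s[A,B] = ((2.1667)·(-3.3333) + (0.1667)·(2.6667) + (-0.8333)·(0.6667) + (0.1667)·(0.6667) + (-3.8333)·(-2.3333) + (2.1667)·(1.6667)) / 5 = 5.3333/5 = 1.0667
  s[A,C] = ((2.1667)·(3) + (0.1667)·(-2) + (-0.8333)·(3) + (0.1667)·(-2) + (-3.8333)·(-3) + (2.1667)·(1)) / 5 = 17/5 = 3.4
  s[B,B] = ((-3.3333)·(-3.3333) + (2.6667)·(2.6667) + (0.6667)·(0.6667) + (0.6667)·(0.6667) + (-2.3333)·(-2.3333) + (1.6667)·(1.6667)) / 5 = 27.3333/5 = 5.4667
  s[B,C] = ((-3.3333)·(3) + (2.6667)·(-2) + (0.6667)·(3) + (0.6667)·(-2) + (-2.3333)·(-3) + (1.6667)·(1)) / 5 = -6/5 = -1.2
  s[C,C] = ((3)·(3) + (-2)·(-2) + (3)·(3) + (-2)·(-2) + (-3)·(-3) + (1)·(1)) / 5 = 36/5 = 7.2
  Sample standard deviations s_i = √(s[i,i]):
  s(A) = √(4.9667) = 2.2286
  s(B) = √(5.4667) = 2.3381
  s(C) = √(7.2) = 2.6833

Step 3 — r_{ij} = s_{ij} / (s_i · s_j):
  r[A,A] = 1 (diagonal).
  r[A,B] = 1.0667 / (2.2286 · 2.3381) = 1.0667 / 5.2107 = 0.2047
  r[A,C] = 3.4 / (2.2286 · 2.6833) = 3.4 / 5.98 = 0.5686
  r[B,B] = 1 (diagonal).
  r[B,C] = -1.2 / (2.3381 · 2.6833) = -1.2 / 6.2738 = -0.1913
  r[C,C] = 1 (diagonal).

R is symmetric with unit diagonal. Assembling:

R = [[1, 0.2047, 0.5686],
 [0.2047, 1, -0.1913],
 [0.5686, -0.1913, 1]]


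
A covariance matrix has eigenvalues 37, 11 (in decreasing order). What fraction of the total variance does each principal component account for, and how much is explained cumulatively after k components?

Step 1 — total variance = trace(Sigma) = Σ λ_i = 37 + 11 = 48.

Step 2 — fraction explained by component i = λ_i / Σ λ:
  PC1: 37/48 = 0.7708
  PC2: 11/48 = 0.2292

Step 3 — cumulative fraction after k components = (λ_1 + ... + λ_k) / Σ λ:
  k = 1: 37/48 = 0.7708
  k = 2: (37 + 11)/48 = 48/48 = 1

Summary (fraction, with percent):

explained: PC1 0.7708 (77.08%), PC2 0.2292 (22.92%);  cumulative: 0.7708, 1


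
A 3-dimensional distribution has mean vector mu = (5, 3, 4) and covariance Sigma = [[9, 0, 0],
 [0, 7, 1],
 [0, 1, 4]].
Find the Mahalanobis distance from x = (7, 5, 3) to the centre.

Step 1 — centre the observation: (x - mu) = (2, 2, -1).

Step 2 — invert Sigma (cofactor / det for 3×3, or solve directly):
  Sigma^{-1} = [[0.1111, 0, 0],
 [0, 0.1481, -0.037],
 [0, -0.037, 0.2593]].

Step 3 — form the quadratic (x - mu)^T · Sigma^{-1} · (x - mu):
  Sigma^{-1} · (x - mu) = (0.2222, 0.3333, -0.3333).
  (x - mu)^T · [Sigma^{-1} · (x - mu)] = (2)·(0.2222) + (2)·(0.3333) + (-1)·(-0.3333) = 1.4444.

Step 4 — take square root: d = √(1.4444) ≈ 1.2019.

d(x, mu) = √(1.4444) ≈ 1.2019


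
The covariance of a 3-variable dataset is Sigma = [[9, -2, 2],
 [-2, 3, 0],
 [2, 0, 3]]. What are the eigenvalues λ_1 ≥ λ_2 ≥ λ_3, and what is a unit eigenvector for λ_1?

Step 1 — characteristic polynomial p(λ) = det(λI - Sigma) = λ³ - tr·λ² + c_1·λ - det, where tr = trace, c_1 = sum of the principal 2×2 minors, det = det(Sigma):
  tr = 9 + 3 + 3 = 15,
  c_1 = (9·3 - (-2)²) + (9·3 - (2)²) + (3·3 - (0)²) = 23 + 23 + 9 = 55,
  det = 9·(3·3 - (0)²) - (-2)·((-2)·3 - (0)·(2)) + (2)·((-2)·(0) - 3·(2)) = 9·(9) - (-2)·(-6) + (2)·(-6) = 57.
  So p(λ) = λ³ - 15λ² + 55λ - 57.
Step 2 — look for an integer root (rational root theorem: any rational root is an integer divisor of 57). Testing λ = 3:
  p(3) = 27 - 135 + 165 - 57 = 0  ✓
  Dividing out (λ - 3): p(λ) = (λ - 3)(λ² - 12λ + 19).
Step 3 — remaining eigenvalues from the quadratic λ² - 12λ + 19 = 0:
  Δ = 12² - 4·19 = 144 - 76 = 68,  λ = (12 ± √68)/2 = (12 ± 8.2462)/2 ≈ 10.1231 or 1.8769.
  Sorted: λ_1 = 10.1231,  λ_2 = 3,  λ_3 = 1.8769  (check: sum = 15 = tr ✓).

Step 4 — unit eigenvector for λ_1 ≈ 10.1231: v spans the null space of (Sigma - λ_1 I), whose rows are
  r_1 = (-1.1231, -2, 2),  r_2 = (-2, -7.1231, 0),  r_3 = (2, 0, -7.1231).
  v is orthogonal to every row, so take v ∝ r_1 × r_2 = ((-2)·(0) - (2)·(-7.1231), (2)·(-2) - (-1.1231)·(0), (-1.1231)·(-7.1231) - (-2)·(-2)) ≈ (14.2462, -4, 4).
  Let u = (14.2462, -4, 4).
  ||u|| = √((14.2462)² + (-4)² + (4)²) = √(234.9545) ≈ 15.3282,  v_1 = u/||u|| ≈ (0.9294, -0.261, 0.261) (||v_1|| = 1).

λ_1 = 10.1231,  λ_2 = 3,  λ_3 = 1.8769;  v_1 ≈ (0.9294, -0.261, 0.261)


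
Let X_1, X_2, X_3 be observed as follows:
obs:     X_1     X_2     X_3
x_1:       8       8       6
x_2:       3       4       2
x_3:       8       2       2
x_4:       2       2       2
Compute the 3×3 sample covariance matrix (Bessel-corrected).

Step 1 — column means:
  mean(X_1) = (8 + 3 + 8 + 2) / 4 = 21/4 = 5.25
  mean(X_2) = (8 + 4 + 2 + 2) / 4 = 16/4 = 4
  mean(X_3) = (6 + 2 + 2 + 2) / 4 = 12/4 = 3

Step 2 — sample covariance S[i,j] = (1/(n-1)) · Σ_k (x_{k,i} - mean_i) · (x_{k,j} - mean_j), with n-1 = 3.
  S[X_1,X_1] = ((2.75)·(2.75) + (-2.25)·(-2.25) + (2.75)·(2.75) + (-3.25)·(-3.25)) / 3 = 30.75/3 = 10.25
  S[X_1,X_2] = ((2.75)·(4) + (-2.25)·(0) + (2.75)·(-2) + (-3.25)·(-2)) / 3 = 12/3 = 4
  S[X_1,X_3] = ((2.75)·(3) + (-2.25)·(-1) + (2.75)·(-1) + (-3.25)·(-1)) / 3 = 11/3 = 3.6667
  S[X_2,X_2] = ((4)·(4) + (0)·(0) + (-2)·(-2) + (-2)·(-2)) / 3 = 24/3 = 8
  S[X_2,X_3] = ((4)·(3) + (0)·(-1) + (-2)·(-1) + (-2)·(-1)) / 3 = 16/3 = 5.3333
  S[X_3,X_3] = ((3)·(3) + (-1)·(-1) + (-1)·(-1) + (-1)·(-1)) / 3 = 12/3 = 4

S is symmetric (S[j,i] = S[i,j]). Assembling:

S = [[10.25, 4, 3.6667],
 [4, 8, 5.3333],
 [3.6667, 5.3333, 4]]


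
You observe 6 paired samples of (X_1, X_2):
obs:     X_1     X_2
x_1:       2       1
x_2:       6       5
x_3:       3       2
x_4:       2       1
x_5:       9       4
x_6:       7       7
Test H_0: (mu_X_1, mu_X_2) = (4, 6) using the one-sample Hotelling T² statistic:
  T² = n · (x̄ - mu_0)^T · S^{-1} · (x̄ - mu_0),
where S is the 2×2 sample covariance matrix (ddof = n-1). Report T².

Step 1 — sample mean vector:
  mean(X_1) = (2 + 6 + 3 + 2 + 9 + 7) / 6 = 29/6 = 4.8333
  mean(X_2) = (1 + 5 + 2 + 1 + 4 + 7) / 6 = 20/6 = 3.3333
  x̄ = (4.8333, 3.3333),  deviation x̄ - mu_0 = (4.8333, 3.3333) - (4, 6) = (0.8333, -2.6667).

Step 2 — sample covariance matrix, S[i,j] = (1/(n-1)) · Σ_k (x_{k,i} - mean_i) · (x_{k,j} - mean_j), divisor n-1 = 5:
  S[X_1,X_1] = ((-2.8333)·(-2.8333) + (1.1667)·(1.1667) + (-1.8333)·(-1.8333) + (-2.8333)·(-2.8333) + (4.1667)·(4.1667) + (2.1667)·(2.1667)) / 5 = 42.8333/5 = 8.5667
  S[X_1,X_2] = ((-2.8333)·(-2.3333) + (1.1667)·(1.6667) + (-1.8333)·(-1.3333) + (-2.8333)·(-2.3333) + (4.1667)·(0.6667) + (2.1667)·(3.6667)) / 5 = 28.3333/5 = 5.6667
  S[X_2,X_2] = ((-2.3333)·(-2.3333) + (1.6667)·(1.6667) + (-1.3333)·(-1.3333) + (-2.3333)·(-2.3333) + (0.6667)·(0.6667) + (3.6667)·(3.6667)) / 5 = 29.3333/5 = 5.8667
  S = [[8.5667, 5.6667],
 [5.6667, 5.8667]].

Step 3 — invert S. det(S) = 8.5667·5.8667 - (5.6667)² = 18.1467.
  S^{-1} = (1/det) · [[d, -b], [-b, a]] = [[0.3233, -0.3123],
 [-0.3123, 0.4721]].

Step 4 — quadratic form (x̄ - mu_0)^T · S^{-1} · (x̄ - mu_0):
  S^{-1} · (x̄ - mu_0) = (1.1021, -1.5191),
  (x̄ - mu_0)^T · [...] = (0.8333)·(1.1021) + (-2.6667)·(-1.5191) = 4.9694.

Step 5 — scale by n: T² = 6 · 4.9694 = 29.8163.

T² ≈ 29.8163
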